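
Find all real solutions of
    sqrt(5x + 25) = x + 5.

x = -5 or x = 0

Square both sides: 5x + 25 = (x + 5)^2.
Expand and rearrange: x^2 + 5x = 0.
Solving gives x = 0 or x = -5.
Check each candidate in the original equation:
  x = 0: sqrt(25) = 5, while x + 5 = 5 — valid.
  x = -5: sqrt(0) = 0, while x + 5 = 0 — valid.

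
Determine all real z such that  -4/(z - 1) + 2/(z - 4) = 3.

z = -0.1487 or z = 4.4821

Multiply both sides by (z - 1)(z - 4):
-4(z - 4) + 2(z - 1) = 3(z - 1)(z - 4).
Expand and collect terms: 3z² - 13z - 2 = 0.
By the quadratic formula, z = (13 ± √193) / 6, so z ≈ 4.4821 or z ≈ -0.1487.
Neither value makes a denominator zero (z ≠ 1, z ≠ 4), so both are valid.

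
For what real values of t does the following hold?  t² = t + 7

Rearrange to standard form: t² - t - 7 = 0.
Discriminant: (-1)² − 4·1·(-7) = 29.
Quadratic formula: t = (1 ± √29) / 2.
So t = 1/2 + √(29)/2 ≈ 3.1926 or t = 1/2 - √(29)/2 ≈ -2.1926.

t = -2.1926 or t = 3.1926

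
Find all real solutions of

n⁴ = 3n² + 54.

Let u = n². The equation becomes u² - 3u - 54 = 0.
Factor: (u + 6)(u - 9) = 0, so u = -6 or u = 9.
n² = -6 < 0 has no real solution.
n² = 9 gives n = ±3.

n = -3 or n = 3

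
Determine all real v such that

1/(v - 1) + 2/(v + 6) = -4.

Multiply both sides by (v - 1)(v + 6):
(v + 6) + 2(v - 1) = -4(v - 1)(v + 6).
Expand and collect terms: -4v² - 23v + 20 = 0.
By the quadratic formula, v = (23 ± √849) / -8, so v ≈ -6.5172 or v ≈ 0.7672.
Neither value makes a denominator zero (v ≠ 1, v ≠ -6), so both are valid.

v = -6.5172 or v = 0.7672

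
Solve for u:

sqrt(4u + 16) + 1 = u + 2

u = 5

Isolate the radical: sqrt(4u + 16) = u + 1.
Square both sides: 4u + 16 = (u + 1)^2.
Expand and rearrange: u^2 - 2u - 15 = 0.
Solving gives u = 5 or u = -3.
Check each candidate in the original equation:
  u = 5: sqrt(36) = 6, while u + 1 = 6 — valid.
  u = -3: sqrt(4) = 2, while u + 1 = -2 — extraneous.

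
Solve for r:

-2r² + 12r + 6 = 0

Discriminant: (12)² − 4·(-2)·6 = 192.
Quadratic formula: r = (-12 ± √192) / (-4).
So r = 3 - 2·√(3) ≈ -0.4641 or r = 3 + 2·√(3) ≈ 6.4641.

r = -0.4641 or r = 6.4641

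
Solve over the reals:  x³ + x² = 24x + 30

x = -4.7321 or x = -1.2679 or x = 5

Rearrange: x³ + x² - 24x - 30 = 0.
Possible rational roots are divisors of -30. Testing x = 5 gives 0, so (x - 5) is a factor.
Divide: x³ + x² - 24x - 30 = (x - 5)(x² + 6x + 6).
Apply the quadratic formula to x² + 6x + 6 = 0: x = (-6 ± √12)/2, i.e. x ≈ -1.2679 or x ≈ -4.7321.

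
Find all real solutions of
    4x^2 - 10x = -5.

Rearrange to standard form: 4x^2 - 10x + 5 = 0.
Discriminant: (-10)^2 - 4*4*5 = 20.
Quadratic formula: x = (10 +/- sqrt(20)) / 8.
So x = sqrt(5)/4 + 5/4 ~= 1.809 or x = 5/4 - sqrt(5)/4 ~= 0.691.

x = 0.691 or x = 1.809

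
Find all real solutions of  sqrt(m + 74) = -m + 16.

m = 7

Square both sides: m + 74 = (-m + 16)^2.
Expand and rearrange: m^2 - 33m + 182 = 0.
Solving gives m = 26 or m = 7.
Check each candidate in the original equation:
  m = 26: sqrt(100) = 10, while -m + 16 = -10 — extraneous.
  m = 7: sqrt(81) = 9, while -m + 16 = 9 — valid.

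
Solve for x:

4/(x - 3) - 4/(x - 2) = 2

x = 1 or x = 4

Multiply both sides by (x - 3)(x - 2):
4(x - 2) - 4(x - 3) = 2(x - 3)(x - 2).
Expand and collect terms: 2x^2 - 10x + 8 = 0.
Factor or apply the quadratic formula: x = 4 or x = 1.
Neither value makes a denominator zero (x != 3, x != 2), so both are valid.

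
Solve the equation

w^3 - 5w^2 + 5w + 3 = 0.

w = -0.4142 or w = 2.4142 or w = 3

Possible rational roots are divisors of 3. Testing w = 3 gives 0, so (w - 3) is a factor.
Divide: w^3 - 5w^2 + 5w + 3 = (w - 3)(w^2 - 2w - 1).
Apply the quadratic formula to w^2 - 2w - 1 = 0: w = (2 +/- sqrt(8))/2, i.e. w ~= 2.4142 or w ~= -0.4142.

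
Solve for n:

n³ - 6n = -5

Rearrange: n³ - 6n + 5 = 0.
Possible rational roots are divisors of 5. Testing n = 1 gives 0, so (n - 1) is a factor.
Divide: n³ - 6n + 5 = (n - 1)(n² + n - 5).
Apply the quadratic formula to n² + n - 5 = 0: n = (-1 ± √21)/2, i.e. n ≈ 1.7913 or n ≈ -2.7913.

n = -2.7913 or n = 1 or n = 1.7913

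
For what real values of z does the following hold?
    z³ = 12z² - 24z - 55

z = -1.3218 or z = 5 or z = 8.3218

Rearrange: z³ - 12z² + 24z + 55 = 0.
Possible rational roots are divisors of 55. Testing z = 5 gives 0, so (z - 5) is a factor.
Divide: z³ - 12z² + 24z + 55 = (z - 5)(z² - 7z - 11).
Apply the quadratic formula to z² - 7z - 11 = 0: z = (7 ± √93)/2, i.e. z ≈ 8.3218 or z ≈ -1.3218.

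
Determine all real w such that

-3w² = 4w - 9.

w = -2.5226 or w = 1.1893

Rearrange to standard form: -3w² - 4w + 9 = 0.
Discriminant: (-4)² − 4·(-3)·9 = 124.
Quadratic formula: w = (4 ± √124) / (-6).
So w = -√(31)/3 - 2/3 ≈ -2.5226 or w = -2/3 + √(31)/3 ≈ 1.1893.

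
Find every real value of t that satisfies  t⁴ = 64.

Let u = t². The equation becomes u² - 64 = 0.
Factor: (u + 8)(u - 8) = 0, so u = -8 or u = 8.
t² = -8 < 0 has no real solution.
t² = 8 gives t = ±2·√(2) ≈ ±2.8284.

t = -2.8284 or t = 2.8284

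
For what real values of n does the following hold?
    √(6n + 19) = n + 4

n = -3 or n = 1

Square both sides: 6n + 19 = (n + 4)².
Expand and rearrange: n² + 2n - 3 = 0.
Solving gives n = 1 or n = -3.
Check each candidate in the original equation:
  n = 1: √(25) = 5, while n + 4 = 5 — valid.
  n = -3: √(1) = 1, while n + 4 = 1 — valid.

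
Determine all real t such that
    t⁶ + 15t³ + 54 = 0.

Let u = t³. The equation becomes u² + 15u + 54 = 0.
Factor: (u + 9)(u + 6) = 0, so u = -9 or u = -6.
t³ = -9 gives t = -∛(9) ≈ -2.0801.
t³ = -6 gives t = -∛(6) ≈ -1.8171.

t = -2.0801 or t = -1.8171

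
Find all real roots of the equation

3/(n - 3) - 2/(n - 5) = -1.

Multiply both sides by (n - 3)(n - 5):
3(n - 5) - 2(n - 3) = -(n - 3)(n - 5).
Expand and collect terms: -n^2 + 7n - 6 = 0.
Factor or apply the quadratic formula: n = 1 or n = 6.
Neither value makes a denominator zero (n != 3, n != 5), so both are valid.

n = 1 or n = 6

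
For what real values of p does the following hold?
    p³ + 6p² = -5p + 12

p = -4 or p = -3 or p = 1

Rearrange: p³ + 6p² + 5p - 12 = 0.
Possible rational roots are divisors of -12. Testing p = -4 gives 0, so (p + 4) is a factor.
Divide: p³ + 6p² + 5p - 12 = (p + 4)(p² + 2p - 3).
Factor the quadratic: p = 1 or p = -3.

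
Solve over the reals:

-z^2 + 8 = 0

z = -2.8284 or z = 2.8284

Discriminant: (0)^2 - 4*(-1)*8 = 32.
Quadratic formula: z = (0 +/- sqrt(32)) / (-2).
So z = -2*sqrt(2) ~= -2.8284 or z = 2*sqrt(2) ~= 2.8284.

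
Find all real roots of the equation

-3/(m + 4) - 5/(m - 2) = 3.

m = -5.2961 or m = 0.6294

Multiply both sides by (m + 4)(m - 2):
-3(m - 2) - 5(m + 4) = 3(m + 4)(m - 2).
Expand and collect terms: 3m^2 + 14m - 10 = 0.
By the quadratic formula, m = (-14 +/- sqrt(316)) / 6, so m ~= 0.6294 or m ~= -5.2961.
Neither value makes a denominator zero (m != -4, m != 2), so both are valid.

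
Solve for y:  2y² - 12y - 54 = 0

Factor: 2(y - 9)(y + 3) = 0.
So y = 9 or y = -3.

y = -3 or y = 9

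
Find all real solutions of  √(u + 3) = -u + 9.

Square both sides: u + 3 = (-u + 9)².
Expand and rearrange: u² - 19u + 78 = 0.
Solving gives u = 13 or u = 6.
Check each candidate in the original equation:
  u = 13: √(16) = 4, while -u + 9 = -4 — extraneous.
  u = 6: √(9) = 3, while -u + 9 = 3 — valid.

u = 6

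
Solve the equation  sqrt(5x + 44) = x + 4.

x = 4

Square both sides: 5x + 44 = (x + 4)^2.
Expand and rearrange: x^2 + 3x - 28 = 0.
Solving gives x = 4 or x = -7.
Check each candidate in the original equation:
  x = 4: sqrt(64) = 8, while x + 4 = 8 — valid.
  x = -7: sqrt(9) = 3, while x + 4 = -3 — extraneous.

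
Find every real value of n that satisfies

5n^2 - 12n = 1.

n = -0.0806 or n = 2.4806

Rearrange to standard form: 5n^2 - 12n - 1 = 0.
Discriminant: (-12)^2 - 4*5*(-1) = 164.
Quadratic formula: n = (12 +/- sqrt(164)) / 10.
So n = 6/5 + sqrt(41)/5 ~= 2.4806 or n = 6/5 - sqrt(41)/5 ~= -0.0806.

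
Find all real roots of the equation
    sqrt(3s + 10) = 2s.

Square both sides: 3s + 10 = (2s)^2.
Expand and rearrange: 4s^2 - 3s - 10 = 0.
Solving gives s = 2 or s = -1.25.
Check each candidate in the original equation:
  s = 2: sqrt(16) = 4, while 2s = 4 — valid.
  s = -1.25: sqrt(6.25) = 2.5, while 2s = -2.5 — extraneous.

s = 2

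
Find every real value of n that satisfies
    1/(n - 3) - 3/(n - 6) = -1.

Multiply both sides by (n - 3)(n - 6):
(n - 6) - 3(n - 3) = -(n - 3)(n - 6).
Expand and collect terms: -n² + 11n - 21 = 0.
By the quadratic formula, n = (-11 ± √37) / -2, so n ≈ 2.4586 or n ≈ 8.5414.
Neither value makes a denominator zero (n ≠ 3, n ≠ 6), so both are valid.

n = 2.4586 or n = 8.5414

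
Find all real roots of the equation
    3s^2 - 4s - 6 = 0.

Discriminant: (-4)^2 - 4*3*(-6) = 88.
Quadratic formula: s = (4 +/- sqrt(88)) / 6.
So s = 2/3 + sqrt(22)/3 ~= 2.2301 or s = 2/3 - sqrt(22)/3 ~= -0.8968.

s = -0.8968 or s = 2.2301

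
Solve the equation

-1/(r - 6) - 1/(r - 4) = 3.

r = 3.6126 or r = 5.7208

Multiply both sides by (r - 6)(r - 4):
-(r - 4) - (r - 6) = 3(r - 6)(r - 4).
Expand and collect terms: 3r² - 28r + 62 = 0.
By the quadratic formula, r = (28 ± √40) / 6, so r ≈ 5.7208 or r ≈ 3.6126.
Neither value makes a denominator zero (r ≠ 6, r ≠ 4), so both are valid.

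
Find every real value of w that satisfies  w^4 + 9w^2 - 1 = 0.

Let u = w^2. The equation becomes u^2 + 9u - 1 = 0.
By the quadratic formula, u = -9/2 + sqrt(85)/2 or u = -sqrt(85)/2 - 9/2.
w^2 = -9/2 + sqrt(85)/2 gives w = +/-sqrt(-9/2 + sqrt(85)/2) ~= +/-0.3313.
w^2 = -sqrt(85)/2 - 9/2 < 0 has no real solution.

w = -0.3313 or w = 0.3313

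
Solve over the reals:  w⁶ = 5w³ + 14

Let u = w³. The equation becomes u² - 5u - 14 = 0.
Factor: (u + 2)(u - 7) = 0, so u = -2 or u = 7.
w³ = -2 gives w = -∛(2) ≈ -1.2599.
w³ = 7 gives w = ∛(7) ≈ 1.9129.

w = -1.2599 or w = 1.9129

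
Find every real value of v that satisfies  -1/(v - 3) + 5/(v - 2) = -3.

Multiply both sides by (v - 3)(v - 2):
-(v - 2) + 5(v - 3) = -3(v - 3)(v - 2).
Expand and collect terms: -3v² + 11v - 5 = 0.
By the quadratic formula, v = (-11 ± √61) / -6, so v ≈ 0.5316 or v ≈ 3.135.
Neither value makes a denominator zero (v ≠ 3, v ≠ 2), so both are valid.

v = 0.5316 or v = 3.135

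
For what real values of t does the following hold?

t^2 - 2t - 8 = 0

t = -2 or t = 4

Factor: (t - 4)(t + 2) = 0.
So t = 4 or t = -2.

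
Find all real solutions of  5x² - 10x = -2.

Rearrange to standard form: 5x² - 10x + 2 = 0.
Discriminant: (-10)² − 4·5·2 = 60.
Quadratic formula: x = (10 ± √60) / 10.
So x = √(15)/5 + 1 ≈ 1.7746 or x = 1 - √(15)/5 ≈ 0.2254.

x = 0.2254 or x = 1.7746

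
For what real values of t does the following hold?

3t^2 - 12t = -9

t = 1 or t = 3

Bring every term to one side: 3t^2 - 12t + 9 = 0.
Factor: 3(t - 1)(t - 3) = 0.
So t = 1 or t = 3.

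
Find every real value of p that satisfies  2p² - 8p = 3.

p = -0.3452 or p = 4.3452

Rearrange to standard form: 2p² - 8p - 3 = 0.
Discriminant: (-8)² − 4·2·(-3) = 88.
Quadratic formula: p = (8 ± √88) / 4.
So p = 2 + √(22)/2 ≈ 4.3452 or p = 2 - √(22)/2 ≈ -0.3452.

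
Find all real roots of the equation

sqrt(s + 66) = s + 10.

s = -2

Square both sides: s + 66 = (s + 10)^2.
Expand and rearrange: s^2 + 19s + 34 = 0.
Solving gives s = -2 or s = -17.
Check each candidate in the original equation:
  s = -2: sqrt(64) = 8, while s + 10 = 8 — valid.
  s = -17: sqrt(49) = 7, while s + 10 = -7 — extraneous.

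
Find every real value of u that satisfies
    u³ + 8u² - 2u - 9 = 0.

u = -8.1098 or u = -1 or u = 1.1098

Possible rational roots are divisors of -9. Testing u = -1 gives 0, so (u + 1) is a factor.
Divide: u³ + 8u² - 2u - 9 = (u + 1)(u² + 7u - 9).
Apply the quadratic formula to u² + 7u - 9 = 0: u = (-7 ± √85)/2, i.e. u ≈ 1.1098 or u ≈ -8.1098.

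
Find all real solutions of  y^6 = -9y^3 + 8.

y = -2.1411 or y = 0.9341

Let u = y^3. The equation becomes u^2 + 9u - 8 = 0.
By the quadratic formula, u = -9/2 + sqrt(113)/2 or u = -sqrt(113)/2 - 9/2.
y^3 = -9/2 + sqrt(113)/2 gives y = (-9/2 + sqrt(113)/2)^(1/3) ~= 0.9341.
y^3 = -sqrt(113)/2 - 9/2 gives y = -(9/2 + sqrt(113)/2)^(1/3) ~= -2.1411.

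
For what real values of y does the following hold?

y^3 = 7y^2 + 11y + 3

y = -1 or y = -0.3589 or y = 8.3589

Rearrange: y^3 - 7y^2 - 11y - 3 = 0.
Possible rational roots are divisors of -3. Testing y = -1 gives 0, so (y + 1) is a factor.
Divide: y^3 - 7y^2 - 11y - 3 = (y + 1)(y^2 - 8y - 3).
Apply the quadratic formula to y^2 - 8y - 3 = 0: y = (8 +/- sqrt(76))/2, i.e. y ~= 8.3589 or y ~= -0.3589.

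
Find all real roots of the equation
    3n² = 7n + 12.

n = -1.1487 or n = 3.4821

Rearrange to standard form: 3n² - 7n - 12 = 0.
Discriminant: (-7)² − 4·3·(-12) = 193.
Quadratic formula: n = (7 ± √193) / 6.
So n = 7/6 + √(193)/6 ≈ 3.4821 or n = 7/6 - √(193)/6 ≈ -1.1487.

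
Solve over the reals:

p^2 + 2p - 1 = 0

Discriminant: (2)^2 - 4*1*(-1) = 8.
Quadratic formula: p = (-2 +/- sqrt(8)) / 2.
So p = -1 + sqrt(2) ~= 0.4142 or p = -sqrt(2) - 1 ~= -2.4142.

p = -2.4142 or p = 0.4142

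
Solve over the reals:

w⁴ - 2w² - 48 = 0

Let u = w². The equation becomes u² - 2u - 48 = 0.
Factor: (u + 6)(u - 8) = 0, so u = -6 or u = 8.
w² = -6 < 0 has no real solution.
w² = 8 gives w = ±2·√(2) ≈ ±2.8284.

w = -2.8284 or w = 2.8284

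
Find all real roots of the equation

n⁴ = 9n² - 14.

Let u = n². The equation becomes u² - 9u + 14 = 0.
Factor: (u - 7)(u - 2) = 0, so u = 7 or u = 2.
n² = 7 gives n = ±√(7) ≈ ±2.6458.
n² = 2 gives n = ±√(2) ≈ ±1.4142.

n = -2.6458 or n = -1.4142 or n = 1.4142 or n = 2.6458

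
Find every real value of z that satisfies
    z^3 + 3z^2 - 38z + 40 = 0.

Possible rational roots are divisors of 40. Testing z = 4 gives 0, so (z - 4) is a factor.
Divide: z^3 + 3z^2 - 38z + 40 = (z - 4)(z^2 + 7z - 10).
Apply the quadratic formula to z^2 + 7z - 10 = 0: z = (-7 +/- sqrt(89))/2, i.e. z ~= 1.217 or z ~= -8.217.

z = -8.217 or z = 1.217 or z = 4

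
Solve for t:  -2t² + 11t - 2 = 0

t = 0.1883 or t = 5.3117

Discriminant: (11)² − 4·(-2)·(-2) = 105.
Quadratic formula: t = (-11 ± √105) / (-4).
So t = 11/4 - √(105)/4 ≈ 0.1883 or t = √(105)/4 + 11/4 ≈ 5.3117.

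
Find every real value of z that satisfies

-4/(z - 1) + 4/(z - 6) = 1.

z = -1.6235 or z = 8.6235

Multiply both sides by (z - 1)(z - 6):
-4(z - 6) + 4(z - 1) = (z - 1)(z - 6).
Expand and collect terms: z^2 - 7z - 14 = 0.
By the quadratic formula, z = (7 +/- sqrt(105)) / 2, so z ~= 8.6235 or z ~= -1.6235.
Neither value makes a denominator zero (z != 1, z != 6), so both are valid.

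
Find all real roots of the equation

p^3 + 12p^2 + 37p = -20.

p = -7.3166 or p = -4 or p = -0.6834

Rearrange: p^3 + 12p^2 + 37p + 20 = 0.
Possible rational roots are divisors of 20. Testing p = -4 gives 0, so (p + 4) is a factor.
Divide: p^3 + 12p^2 + 37p + 20 = (p + 4)(p^2 + 8p + 5).
Apply the quadratic formula to p^2 + 8p + 5 = 0: p = (-8 +/- sqrt(44))/2, i.e. p ~= -0.6834 or p ~= -7.3166.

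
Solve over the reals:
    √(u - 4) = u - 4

u = 4 or u = 5

Square both sides: u - 4 = (u - 4)².
Expand and rearrange: u² - 9u + 20 = 0.
Solving gives u = 5 or u = 4.
Check each candidate in the original equation:
  u = 5: √(1) = 1, while u - 4 = 1 — valid.
  u = 4: √(0) = 0, while u - 4 = 0 — valid.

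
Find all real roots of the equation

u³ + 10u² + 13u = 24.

u = -8 or u = -3 or u = 1

Rearrange: u³ + 10u² + 13u - 24 = 0.
Possible rational roots are divisors of -24. Testing u = -3 gives 0, so (u + 3) is a factor.
Divide: u³ + 10u² + 13u - 24 = (u + 3)(u² + 7u - 8).
Factor the quadratic: u = 1 or u = -8.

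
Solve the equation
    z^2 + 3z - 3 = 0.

z = -3.7913 or z = 0.7913

Discriminant: (3)^2 - 4*1*(-3) = 21.
Quadratic formula: z = (-3 +/- sqrt(21)) / 2.
So z = -3/2 + sqrt(21)/2 ~= 0.7913 or z = -sqrt(21)/2 - 3/2 ~= -3.7913.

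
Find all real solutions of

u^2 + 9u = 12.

Rearrange to standard form: u^2 + 9u - 12 = 0.
Discriminant: (9)^2 - 4*1*(-12) = 129.
Quadratic formula: u = (-9 +/- sqrt(129)) / 2.
So u = -9/2 + sqrt(129)/2 ~= 1.1789 or u = -sqrt(129)/2 - 9/2 ~= -10.1789.

u = -10.1789 or u = 1.1789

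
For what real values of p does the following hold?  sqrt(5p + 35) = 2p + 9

p = -2

Square both sides: 5p + 35 = (2p + 9)^2.
Expand and rearrange: 4p^2 + 31p + 46 = 0.
Solving gives p = -2 or p = -5.75.
Check each candidate in the original equation:
  p = -2: sqrt(25) = 5, while 2p + 9 = 5 — valid.
  p = -5.75: sqrt(6.25) = 2.5, while 2p + 9 = -2.5 — extraneous.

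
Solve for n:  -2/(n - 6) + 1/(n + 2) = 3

n = -1.6348 or n = 5.3014

Multiply both sides by (n - 6)(n + 2):
-2(n + 2) + (n - 6) = 3(n - 6)(n + 2).
Expand and collect terms: 3n^2 - 11n - 26 = 0.
By the quadratic formula, n = (11 +/- sqrt(433)) / 6, so n ~= 5.3014 or n ~= -1.6348.
Neither value makes a denominator zero (n != 6, n != -2), so both are valid.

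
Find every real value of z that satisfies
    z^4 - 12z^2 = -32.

Let u = z^2. The equation becomes u^2 - 12u + 32 = 0.
Factor: (u - 8)(u - 4) = 0, so u = 8 or u = 4.
z^2 = 8 gives z = +/-2*sqrt(2) ~= +/-2.8284.
z^2 = 4 gives z = +/-2.

z = -2.8284 or z = -2 or z = 2 or z = 2.8284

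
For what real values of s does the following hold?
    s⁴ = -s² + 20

Let u = s². The equation becomes u² + u - 20 = 0.
Factor: (u - 4)(u + 5) = 0, so u = 4 or u = -5.
s² = 4 gives s = ±2.
s² = -5 < 0 has no real solution.

s = -2 or s = 2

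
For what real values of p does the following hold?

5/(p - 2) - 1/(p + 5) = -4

p = -4.6926 or p = 0.6926

Multiply both sides by (p - 2)(p + 5):
5(p + 5) - (p - 2) = -4(p - 2)(p + 5).
Expand and collect terms: -4p^2 - 16p + 13 = 0.
By the quadratic formula, p = (16 +/- sqrt(464)) / -8, so p ~= -4.6926 or p ~= 0.6926.
Neither value makes a denominator zero (p != 2, p != -5), so both are valid.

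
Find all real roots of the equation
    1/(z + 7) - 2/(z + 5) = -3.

Multiply both sides by (z + 7)(z + 5):
(z + 5) - 2(z + 7) = -3(z + 7)(z + 5).
Expand and collect terms: -3z² - 35z - 96 = 0.
By the quadratic formula, z = (35 ± √73) / -6, so z ≈ -7.2573 or z ≈ -4.4093.
Neither value makes a denominator zero (z ≠ -7, z ≠ -5), so both are valid.

z = -7.2573 or z = -4.4093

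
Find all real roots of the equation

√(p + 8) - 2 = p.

p = 1

Isolate the radical: √(p + 8) = p + 2.
Square both sides: p + 8 = (p + 2)².
Expand and rearrange: p² + 3p - 4 = 0.
Solving gives p = 1 or p = -4.
Check each candidate in the original equation:
  p = 1: √(9) = 3, while p + 2 = 3 — valid.
  p = -4: √(4) = 2, while p + 2 = -2 — extraneous.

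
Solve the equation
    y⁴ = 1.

y = -1 or y = 1

Let u = y². The equation becomes u² - 1 = 0.
Factor: (u - 1)(u + 1) = 0, so u = 1 or u = -1.
y² = 1 gives y = ±1.
y² = -1 < 0 has no real solution.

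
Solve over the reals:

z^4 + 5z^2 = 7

Let u = z^2. The equation becomes u^2 + 5u - 7 = 0.
By the quadratic formula, u = -5/2 + sqrt(53)/2 or u = -sqrt(53)/2 - 5/2.
z^2 = -5/2 + sqrt(53)/2 gives z = +/-sqrt(-5/2 + sqrt(53)/2) ~= +/-1.0677.
z^2 = -sqrt(53)/2 - 5/2 < 0 has no real solution.

z = -1.0677 or z = 1.0677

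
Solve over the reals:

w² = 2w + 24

Bring every term to one side: w² - 2w - 24 = 0.
Factor: (w + 4)(w - 6) = 0.
So w = -4 or w = 6.

w = -4 or w = 6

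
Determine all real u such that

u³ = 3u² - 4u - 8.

u = -1

Rearrange: u³ - 3u² + 4u + 8 = 0.
Possible rational roots are divisors of 8. Testing u = -1 gives 0, so (u + 1) is a factor.
Divide: u³ - 3u² + 4u + 8 = (u + 1)(u² - 4u + 8).
The quadratic u² - 4u + 8 has discriminant -16 < 0, so no further real roots.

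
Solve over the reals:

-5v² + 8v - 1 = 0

Discriminant: (8)² − 4·(-5)·(-1) = 44.
Quadratic formula: v = (-8 ± √44) / (-10).
So v = 4/5 - √(11)/5 ≈ 0.1367 or v = √(11)/5 + 4/5 ≈ 1.4633.

v = 0.1367 or v = 1.4633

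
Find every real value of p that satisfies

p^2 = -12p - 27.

Bring every term to one side: p^2 + 12p + 27 = 0.
Factor: (p + 9)(p + 3) = 0.
So p = -9 or p = -3.

p = -9 or p = -3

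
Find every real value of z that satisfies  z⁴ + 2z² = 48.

z = -2.4495 or z = 2.4495

Let u = z². The equation becomes u² + 2u - 48 = 0.
Factor: (u + 8)(u - 6) = 0, so u = -8 or u = 6.
z² = -8 < 0 has no real solution.
z² = 6 gives z = ±√(6) ≈ ±2.4495.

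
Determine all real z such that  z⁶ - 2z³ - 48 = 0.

Let u = z³. The equation becomes u² - 2u - 48 = 0.
Factor: (u + 6)(u - 8) = 0, so u = -6 or u = 8.
z³ = -6 gives z = -∛(6) ≈ -1.8171.
z³ = 8 gives z = 2.

z = -1.8171 or z = 2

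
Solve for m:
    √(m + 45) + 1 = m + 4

Isolate the radical: √(m + 45) = m + 3.
Square both sides: m + 45 = (m + 3)².
Expand and rearrange: m² + 5m - 36 = 0.
Solving gives m = 4 or m = -9.
Check each candidate in the original equation:
  m = 4: √(49) = 7, while m + 3 = 7 — valid.
  m = -9: √(36) = 6, while m + 3 = -6 — extraneous.

m = 4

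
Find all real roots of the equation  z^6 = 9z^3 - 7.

z = 0.9509 or z = 2.0116

Let u = z^3. The equation becomes u^2 - 9u + 7 = 0.
By the quadratic formula, u = sqrt(53)/2 + 9/2 or u = 9/2 - sqrt(53)/2.
z^3 = sqrt(53)/2 + 9/2 gives z = (sqrt(53)/2 + 9/2)^(1/3) ~= 2.0116.
z^3 = 9/2 - sqrt(53)/2 gives z = (9/2 - sqrt(53)/2)^(1/3) ~= 0.9509.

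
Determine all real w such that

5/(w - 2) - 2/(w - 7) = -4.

Multiply both sides by (w - 2)(w - 7):
5(w - 7) - 2(w - 2) = -4(w - 2)(w - 7).
Expand and collect terms: -4w² + 33w - 25 = 0.
By the quadratic formula, w = (-33 ± √689) / -8, so w ≈ 0.8439 or w ≈ 7.4061.
Neither value makes a denominator zero (w ≠ 2, w ≠ 7), so both are valid.

w = 0.8439 or w = 7.4061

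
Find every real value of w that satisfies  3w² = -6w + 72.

Bring every term to one side: 3w² + 6w - 72 = 0.
Factor: 3(w - 4)(w + 6) = 0.
So w = 4 or w = -6.

w = -6 or w = 4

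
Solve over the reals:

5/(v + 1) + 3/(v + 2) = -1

Multiply both sides by (v + 1)(v + 2):
5(v + 2) + 3(v + 1) = -(v + 1)(v + 2).
Expand and collect terms: -v^2 - 11v - 15 = 0.
By the quadratic formula, v = (11 +/- sqrt(61)) / -2, so v ~= -9.4051 or v ~= -1.5949.
Neither value makes a denominator zero (v != -1, v != -2), so both are valid.

v = -9.4051 or v = -1.5949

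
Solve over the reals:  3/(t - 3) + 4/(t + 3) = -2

Multiply both sides by (t - 3)(t + 3):
3(t + 3) + 4(t - 3) = -2(t - 3)(t + 3).
Expand and collect terms: -2t^2 - 7t + 21 = 0.
By the quadratic formula, t = (7 +/- sqrt(217)) / -4, so t ~= -5.4327 or t ~= 1.9327.
Neither value makes a denominator zero (t != 3, t != -3), so both are valid.

t = -5.4327 or t = 1.9327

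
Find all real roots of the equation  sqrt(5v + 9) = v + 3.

Square both sides: 5v + 9 = (v + 3)^2.
Expand and rearrange: v^2 + v = 0.
Solving gives v = 0 or v = -1.
Check each candidate in the original equation:
  v = 0: sqrt(9) = 3, while v + 3 = 3 — valid.
  v = -1: sqrt(4) = 2, while v + 3 = 2 — valid.

v = -1 or v = 0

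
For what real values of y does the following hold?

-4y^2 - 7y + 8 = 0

Discriminant: (-7)^2 - 4*(-4)*8 = 177.
Quadratic formula: y = (7 +/- sqrt(177)) / (-8).
So y = -sqrt(177)/8 - 7/8 ~= -2.538 or y = -7/8 + sqrt(177)/8 ~= 0.788.

y = -2.538 or y = 0.788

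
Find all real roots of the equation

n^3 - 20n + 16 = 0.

Possible rational roots are divisors of 16. Testing n = 4 gives 0, so (n - 4) is a factor.
Divide: n^3 - 20n + 16 = (n - 4)(n^2 + 4n - 4).
Apply the quadratic formula to n^2 + 4n - 4 = 0: n = (-4 +/- sqrt(32))/2, i.e. n ~= 0.8284 or n ~= -4.8284.

n = -4.8284 or n = 0.8284 or n = 4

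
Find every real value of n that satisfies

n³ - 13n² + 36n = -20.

n = -0.4721 or n = 5 or n = 8.4721

Rearrange: n³ - 13n² + 36n + 20 = 0.
Possible rational roots are divisors of 20. Testing n = 5 gives 0, so (n - 5) is a factor.
Divide: n³ - 13n² + 36n + 20 = (n - 5)(n² - 8n - 4).
Apply the quadratic formula to n² - 8n - 4 = 0: n = (8 ± √80)/2, i.e. n ≈ 8.4721 or n ≈ -0.4721.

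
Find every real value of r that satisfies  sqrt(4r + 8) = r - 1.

Square both sides: 4r + 8 = (r - 1)^2.
Expand and rearrange: r^2 - 6r - 7 = 0.
Solving gives r = 7 or r = -1.
Check each candidate in the original equation:
  r = 7: sqrt(36) = 6, while r - 1 = 6 — valid.
  r = -1: sqrt(4) = 2, while r - 1 = -2 — extraneous.

r = 7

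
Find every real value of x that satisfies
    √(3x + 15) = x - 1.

Square both sides: 3x + 15 = (x - 1)².
Expand and rearrange: x² - 5x - 14 = 0.
Solving gives x = 7 or x = -2.
Check each candidate in the original equation:
  x = 7: √(36) = 6, while x - 1 = 6 — valid.
  x = -2: √(9) = 3, while x - 1 = -3 — extraneous.

x = 7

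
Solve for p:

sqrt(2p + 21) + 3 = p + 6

Isolate the radical: sqrt(2p + 21) = p + 3.
Square both sides: 2p + 21 = (p + 3)^2.
Expand and rearrange: p^2 + 4p - 12 = 0.
Solving gives p = 2 or p = -6.
Check each candidate in the original equation:
  p = 2: sqrt(25) = 5, while p + 3 = 5 — valid.
  p = -6: sqrt(9) = 3, while p + 3 = -3 — extraneous.

p = 2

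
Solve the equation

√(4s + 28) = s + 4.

Square both sides: 4s + 28 = (s + 4)².
Expand and rearrange: s² + 4s - 12 = 0.
Solving gives s = 2 or s = -6.
Check each candidate in the original equation:
  s = 2: √(36) = 6, while s + 4 = 6 — valid.
  s = -6: √(4) = 2, while s + 4 = -2 — extraneous.

s = 2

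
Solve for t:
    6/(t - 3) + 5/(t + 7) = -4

Multiply both sides by (t - 3)(t + 7):
6(t + 7) + 5(t - 3) = -4(t - 3)(t + 7).
Expand and collect terms: -4t^2 - 27t + 57 = 0.
By the quadratic formula, t = (27 +/- sqrt(1641)) / -8, so t ~= -8.4387 or t ~= 1.6887.
Neither value makes a denominator zero (t != 3, t != -7), so both are valid.

t = -8.4387 or t = 1.6887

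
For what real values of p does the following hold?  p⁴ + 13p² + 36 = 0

Let u = p². The equation becomes u² + 13u + 36 = 0.
Factor: (u + 4)(u + 9) = 0, so u = -4 or u = -9.
p² = -4 < 0 has no real solution.
p² = -9 < 0 has no real solution.

No real solutions.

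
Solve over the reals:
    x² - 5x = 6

Bring every term to one side: x² - 5x - 6 = 0.
Factor: (x + 1)(x - 6) = 0.
So x = -1 or x = 6.

x = -1 or x = 6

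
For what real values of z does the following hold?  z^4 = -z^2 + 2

z = -1 or z = 1

Let u = z^2. The equation becomes u^2 + u - 2 = 0.
Factor: (u - 1)(u + 2) = 0, so u = 1 or u = -2.
z^2 = 1 gives z = +/-1.
z^2 = -2 < 0 has no real solution.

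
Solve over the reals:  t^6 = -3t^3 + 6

Let u = t^3. The equation becomes u^2 + 3u - 6 = 0.
By the quadratic formula, u = -3/2 + sqrt(33)/2 or u = -sqrt(33)/2 - 3/2.
t^3 = -3/2 + sqrt(33)/2 gives t = (-3/2 + sqrt(33)/2)^(1/3) ~= 1.1113.
t^3 = -sqrt(33)/2 - 3/2 gives t = -(3/2 + sqrt(33)/2)^(1/3) ~= -1.6352.

t = -1.6352 or t = 1.1113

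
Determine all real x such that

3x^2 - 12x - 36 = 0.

x = -2 or x = 6

Factor: 3(x + 2)(x - 6) = 0.
So x = -2 or x = 6.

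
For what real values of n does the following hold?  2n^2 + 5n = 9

Rearrange to standard form: 2n^2 + 5n - 9 = 0.
Discriminant: (5)^2 - 4*2*(-9) = 97.
Quadratic formula: n = (-5 +/- sqrt(97)) / 4.
So n = -5/4 + sqrt(97)/4 ~= 1.2122 or n = -sqrt(97)/4 - 5/4 ~= -3.7122.

n = -3.7122 or n = 1.2122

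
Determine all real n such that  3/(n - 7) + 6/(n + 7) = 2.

Multiply both sides by (n - 7)(n + 7):
3(n + 7) + 6(n - 7) = 2(n - 7)(n + 7).
Expand and collect terms: 2n² - 9n - 77 = 0.
By the quadratic formula, n = (9 ± √697) / 4, so n ≈ 8.8502 or n ≈ -4.3502.
Neither value makes a denominator zero (n ≠ 7, n ≠ -7), so both are valid.

n = -4.3502 or n = 8.8502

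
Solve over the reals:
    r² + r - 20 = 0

Factor: (r + 5)(r - 4) = 0.
So r = -5 or r = 4.

r = -5 or r = 4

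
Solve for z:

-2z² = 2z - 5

Rearrange to standard form: -2z² - 2z + 5 = 0.
Discriminant: (-2)² − 4·(-2)·5 = 44.
Quadratic formula: z = (2 ± √44) / (-4).
So z = -√(11)/2 - 1/2 ≈ -2.1583 or z = -1/2 + √(11)/2 ≈ 1.1583.

z = -2.1583 or z = 1.1583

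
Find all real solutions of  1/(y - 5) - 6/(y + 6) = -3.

y = -3.9224 or y = 4.589

Multiply both sides by (y - 5)(y + 6):
(y + 6) - 6(y - 5) = -3(y - 5)(y + 6).
Expand and collect terms: -3y² + 2y + 54 = 0.
By the quadratic formula, y = (-2 ± √652) / -6, so y ≈ -3.9224 or y ≈ 4.589.
Neither value makes a denominator zero (y ≠ 5, y ≠ -6), so both are valid.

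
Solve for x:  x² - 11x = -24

x = 3 or x = 8

Bring every term to one side: x² - 11x + 24 = 0.
Factor: (x - 3)(x - 8) = 0.
So x = 3 or x = 8.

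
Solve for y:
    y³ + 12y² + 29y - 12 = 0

Possible rational roots are divisors of -12. Testing y = -4 gives 0, so (y + 4) is a factor.
Divide: y³ + 12y² + 29y - 12 = (y + 4)(y² + 8y - 3).
Apply the quadratic formula to y² + 8y - 3 = 0: y = (-8 ± √76)/2, i.e. y ≈ 0.3589 or y ≈ -8.3589.

y = -8.3589 or y = -4 or y = 0.3589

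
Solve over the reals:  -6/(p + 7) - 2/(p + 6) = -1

p = -6.2749 or p = 1.2749

Multiply both sides by (p + 7)(p + 6):
-6(p + 6) - 2(p + 7) = -(p + 7)(p + 6).
Expand and collect terms: -p^2 - 5p + 8 = 0.
By the quadratic formula, p = (5 +/- sqrt(57)) / -2, so p ~= -6.2749 or p ~= 1.2749.
Neither value makes a denominator zero (p != -7, p != -6), so both are valid.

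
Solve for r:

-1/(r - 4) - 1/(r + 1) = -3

Multiply both sides by (r - 4)(r + 1):
-(r + 1) - (r - 4) = -3(r - 4)(r + 1).
Expand and collect terms: -3r² + 11r + 9 = 0.
By the quadratic formula, r = (-11 ± √229) / -6, so r ≈ -0.6888 or r ≈ 4.3555.
Neither value makes a denominator zero (r ≠ 4, r ≠ -1), so both are valid.

r = -0.6888 or r = 4.3555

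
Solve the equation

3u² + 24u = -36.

u = -6 or u = -2

Bring every term to one side: 3u² + 24u + 36 = 0.
Factor: 3(u + 2)(u + 6) = 0.
So u = -2 or u = -6.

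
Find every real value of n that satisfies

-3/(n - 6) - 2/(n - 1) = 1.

Multiply both sides by (n - 6)(n - 1):
-3(n - 1) - 2(n - 6) = (n - 6)(n - 1).
Expand and collect terms: n² - 2n - 9 = 0.
By the quadratic formula, n = (2 ± √40) / 2, so n ≈ 4.1623 or n ≈ -2.1623.
Neither value makes a denominator zero (n ≠ 6, n ≠ 1), so both are valid.

n = -2.1623 or n = 4.1623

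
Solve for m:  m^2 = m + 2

Bring every term to one side: m^2 - m - 2 = 0.
Factor: (m + 1)(m - 2) = 0.
So m = -1 or m = 2.

m = -1 or m = 2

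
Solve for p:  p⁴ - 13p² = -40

p = -2.8284 or p = -2.2361 or p = 2.2361 or p = 2.8284

Let u = p². The equation becomes u² - 13u + 40 = 0.
Factor: (u - 8)(u - 5) = 0, so u = 8 or u = 5.
p² = 8 gives p = ±2·√(2) ≈ ±2.8284.
p² = 5 gives p = ±√(5) ≈ ±2.2361.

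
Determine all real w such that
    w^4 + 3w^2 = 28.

w = -2 or w = 2

Let u = w^2. The equation becomes u^2 + 3u - 28 = 0.
Factor: (u - 4)(u + 7) = 0, so u = 4 or u = -7.
w^2 = 4 gives w = +/-2.
w^2 = -7 < 0 has no real solution.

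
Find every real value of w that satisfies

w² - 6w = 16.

Bring every term to one side: w² - 6w - 16 = 0.
Factor: (w + 2)(w - 8) = 0.
So w = -2 or w = 8.

w = -2 or w = 8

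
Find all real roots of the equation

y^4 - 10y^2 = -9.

y = -3 or y = -1 or y = 1 or y = 3

Let u = y^2. The equation becomes u^2 - 10u + 9 = 0.
Factor: (u - 9)(u - 1) = 0, so u = 9 or u = 1.
y^2 = 9 gives y = +/-3.
y^2 = 1 gives y = +/-1.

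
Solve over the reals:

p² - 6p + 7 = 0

p = 1.5858 or p = 4.4142

Discriminant: (-6)² − 4·1·7 = 8.
Quadratic formula: p = (6 ± √8) / 2.
So p = √(2) + 3 ≈ 4.4142 or p = 3 - √(2) ≈ 1.5858.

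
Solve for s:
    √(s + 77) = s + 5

Square both sides: s + 77 = (s + 5)².
Expand and rearrange: s² + 9s - 52 = 0.
Solving gives s = 4 or s = -13.
Check each candidate in the original equation:
  s = 4: √(81) = 9, while s + 5 = 9 — valid.
  s = -13: √(64) = 8, while s + 5 = -8 — extraneous.

s = 4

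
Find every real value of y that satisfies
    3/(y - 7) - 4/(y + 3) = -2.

y = -0.5 or y = 5

Multiply both sides by (y - 7)(y + 3):
3(y + 3) - 4(y - 7) = -2(y - 7)(y + 3).
Expand and collect terms: -2y² + 9y + 5 = 0.
Factor or apply the quadratic formula: y = -0.5 or y = 5.
Neither value makes a denominator zero (y ≠ 7, y ≠ -3), so both are valid.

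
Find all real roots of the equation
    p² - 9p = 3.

p = -0.3218 or p = 9.3218

Rearrange to standard form: p² - 9p - 3 = 0.
Discriminant: (-9)² − 4·1·(-3) = 93.
Quadratic formula: p = (9 ± √93) / 2.
So p = 9/2 + √(93)/2 ≈ 9.3218 or p = 9/2 - √(93)/2 ≈ -0.3218.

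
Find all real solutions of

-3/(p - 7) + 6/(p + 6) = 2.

p = -2.4327 or p = 4.9327

Multiply both sides by (p - 7)(p + 6):
-3(p + 6) + 6(p - 7) = 2(p - 7)(p + 6).
Expand and collect terms: 2p² - 5p - 24 = 0.
By the quadratic formula, p = (5 ± √217) / 4, so p ≈ 4.9327 or p ≈ -2.4327.
Neither value makes a denominator zero (p ≠ 7, p ≠ -6), so both are valid.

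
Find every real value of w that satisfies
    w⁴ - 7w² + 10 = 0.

w = -2.2361 or w = -1.4142 or w = 1.4142 or w = 2.2361

Let u = w². The equation becomes u² - 7u + 10 = 0.
Factor: (u - 5)(u - 2) = 0, so u = 5 or u = 2.
w² = 5 gives w = ±√(5) ≈ ±2.2361.
w² = 2 gives w = ±√(2) ≈ ±1.4142.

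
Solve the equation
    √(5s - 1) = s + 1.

Square both sides: 5s - 1 = (s + 1)².
Expand and rearrange: s² - 3s + 2 = 0.
Solving gives s = 2 or s = 1.
Check each candidate in the original equation:
  s = 2: √(9) = 3, while s + 1 = 3 — valid.
  s = 1: √(4) = 2, while s + 1 = 2 — valid.

s = 1 or s = 2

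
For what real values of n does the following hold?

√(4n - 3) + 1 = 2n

n = 1

Isolate the radical: √(4n - 3) = 2n - 1.
Square both sides: 4n - 3 = (2n - 1)².
Expand and rearrange: 4n² - 8n + 4 = 0.
This gives the repeated root n = 1.
Check in the original equation:
  n = 1: √(1) = 1, while 2n - 1 = 1 — valid.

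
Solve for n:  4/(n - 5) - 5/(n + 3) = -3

n = -0.8403 or n = 3.1736

Multiply both sides by (n - 5)(n + 3):
4(n + 3) - 5(n - 5) = -3(n - 5)(n + 3).
Expand and collect terms: -3n^2 + 7n + 8 = 0.
By the quadratic formula, n = (-7 +/- sqrt(145)) / -6, so n ~= -0.8403 or n ~= 3.1736.
Neither value makes a denominator zero (n != 5, n != -3), so both are valid.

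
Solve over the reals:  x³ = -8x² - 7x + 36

Rearrange: x³ + 8x² + 7x - 36 = 0.
Possible rational roots are divisors of -36. Testing x = -4 gives 0, so (x + 4) is a factor.
Divide: x³ + 8x² + 7x - 36 = (x + 4)(x² + 4x - 9).
Apply the quadratic formula to x² + 4x - 9 = 0: x = (-4 ± √52)/2, i.e. x ≈ 1.6056 or x ≈ -5.6056.

x = -5.6056 or x = -4 or x = 1.6056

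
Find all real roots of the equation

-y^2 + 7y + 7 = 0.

y = -0.8875 or y = 7.8875

Discriminant: (7)^2 - 4*(-1)*7 = 77.
Quadratic formula: y = (-7 +/- sqrt(77)) / (-2).
So y = 7/2 - sqrt(77)/2 ~= -0.8875 or y = 7/2 + sqrt(77)/2 ~= 7.8875.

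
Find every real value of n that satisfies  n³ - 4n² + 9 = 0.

Possible rational roots are divisors of 9. Testing n = 3 gives 0, so (n - 3) is a factor.
Divide: n³ - 4n² + 9 = (n - 3)(n² - n - 3).
Apply the quadratic formula to n² - n - 3 = 0: n = (1 ± √13)/2, i.e. n ≈ 2.3028 or n ≈ -1.3028.

n = -1.3028 or n = 2.3028 or n = 3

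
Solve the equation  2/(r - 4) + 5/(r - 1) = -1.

r = -5.3589 or r = 3.3589

Multiply both sides by (r - 4)(r - 1):
2(r - 1) + 5(r - 4) = -(r - 4)(r - 1).
Expand and collect terms: -r^2 - 2r + 18 = 0.
By the quadratic formula, r = (2 +/- sqrt(76)) / -2, so r ~= -5.3589 or r ~= 3.3589.
Neither value makes a denominator zero (r != 4, r != 1), so both are valid.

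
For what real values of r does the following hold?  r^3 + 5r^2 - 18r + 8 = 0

r = -7.5311 or r = 0.5311 or r = 2

Possible rational roots are divisors of 8. Testing r = 2 gives 0, so (r - 2) is a factor.
Divide: r^3 + 5r^2 - 18r + 8 = (r - 2)(r^2 + 7r - 4).
Apply the quadratic formula to r^2 + 7r - 4 = 0: r = (-7 +/- sqrt(65))/2, i.e. r ~= 0.5311 or r ~= -7.5311.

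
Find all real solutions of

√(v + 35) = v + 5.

v = 1

Square both sides: v + 35 = (v + 5)².
Expand and rearrange: v² + 9v - 10 = 0.
Solving gives v = 1 or v = -10.
Check each candidate in the original equation:
  v = 1: √(36) = 6, while v + 5 = 6 — valid.
  v = -10: √(25) = 5, while v + 5 = -5 — extraneous.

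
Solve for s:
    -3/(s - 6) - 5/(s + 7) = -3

Multiply both sides by (s - 6)(s + 7):
-3(s + 7) - 5(s - 6) = -3(s - 6)(s + 7).
Expand and collect terms: -3s² + 5s + 117 = 0.
By the quadratic formula, s = (-5 ± √1429) / -6, so s ≈ -5.467 or s ≈ 7.1337.
Neither value makes a denominator zero (s ≠ 6, s ≠ -7), so both are valid.

s = -5.467 or s = 7.1337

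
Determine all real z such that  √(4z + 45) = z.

z = 9

Square both sides: 4z + 45 = (z)².
Expand and rearrange: z² - 4z - 45 = 0.
Solving gives z = 9 or z = -5.
Check each candidate in the original equation:
  z = 9: √(81) = 9, while z = 9 — valid.
  z = -5: √(25) = 5, while z = -5 — extraneous.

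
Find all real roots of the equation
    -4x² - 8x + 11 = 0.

x = -2.9365 or x = 0.9365

Discriminant: (-8)² − 4·(-4)·11 = 240.
Quadratic formula: x = (8 ± √240) / (-8).
So x = -√(15)/2 - 1 ≈ -2.9365 or x = -1 + √(15)/2 ≈ 0.9365.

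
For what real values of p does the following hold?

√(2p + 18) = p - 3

Square both sides: 2p + 18 = (p - 3)².
Expand and rearrange: p² - 8p - 9 = 0.
Solving gives p = 9 or p = -1.
Check each candidate in the original equation:
  p = 9: √(36) = 6, while p - 3 = 6 — valid.
  p = -1: √(16) = 4, while p - 3 = -4 — extraneous.

p = 9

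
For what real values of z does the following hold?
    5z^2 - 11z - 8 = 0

z = -0.5763 or z = 2.7763

Discriminant: (-11)^2 - 4*5*(-8) = 281.
Quadratic formula: z = (11 +/- sqrt(281)) / 10.
So z = 11/10 + sqrt(281)/10 ~= 2.7763 or z = 11/10 - sqrt(281)/10 ~= -0.5763.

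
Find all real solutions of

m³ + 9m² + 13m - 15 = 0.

Possible rational roots are divisors of -15. Testing m = -3 gives 0, so (m + 3) is a factor.
Divide: m³ + 9m² + 13m - 15 = (m + 3)(m² + 6m - 5).
Apply the quadratic formula to m² + 6m - 5 = 0: m = (-6 ± √56)/2, i.e. m ≈ 0.7417 or m ≈ -6.7417.

m = -6.7417 or m = -3 or m = 0.7417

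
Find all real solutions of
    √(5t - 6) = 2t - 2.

Square both sides: 5t - 6 = (2t - 2)².
Expand and rearrange: 4t² - 13t + 10 = 0.
Solving gives t = 2 or t = 1.25.
Check each candidate in the original equation:
  t = 2: √(4) = 2, while 2t - 2 = 2 — valid.
  t = 1.25: √(0.25) = 0.5, while 2t - 2 = 0.5 — valid.

t = 1.25 or t = 2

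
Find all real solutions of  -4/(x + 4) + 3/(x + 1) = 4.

Multiply both sides by (x + 4)(x + 1):
-4(x + 1) + 3(x + 4) = 4(x + 4)(x + 1).
Expand and collect terms: 4x² + 21x + 8 = 0.
By the quadratic formula, x = (-21 ± √313) / 8, so x ≈ -0.4135 or x ≈ -4.8365.
Neither value makes a denominator zero (x ≠ -4, x ≠ -1), so both are valid.

x = -4.8365 or x = -0.4135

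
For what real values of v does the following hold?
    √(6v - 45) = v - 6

Square both sides: 6v - 45 = (v - 6)².
Expand and rearrange: v² - 18v + 81 = 0.
This gives the repeated root v = 9.
Check in the original equation:
  v = 9: √(9) = 3, while v - 6 = 3 — valid.

v = 9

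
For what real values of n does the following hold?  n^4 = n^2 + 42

n = -2.6458 or n = 2.6458

Let u = n^2. The equation becomes u^2 - u - 42 = 0.
Factor: (u + 6)(u - 7) = 0, so u = -6 or u = 7.
n^2 = -6 < 0 has no real solution.
n^2 = 7 gives n = +/-sqrt(7) ~= +/-2.6458.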